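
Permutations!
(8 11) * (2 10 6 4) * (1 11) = [0, 11, 10, 3, 2, 5, 4, 7, 1, 9, 6, 8] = (1 11 8)(2 10 6 4)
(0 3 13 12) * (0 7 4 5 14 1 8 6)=(0 3 13 12 7 4 5 14 1 8 6)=[3, 8, 2, 13, 5, 14, 0, 4, 6, 9, 10, 11, 7, 12, 1]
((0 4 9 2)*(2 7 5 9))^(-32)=((0 4 2)(5 9 7))^(-32)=(0 4 2)(5 9 7)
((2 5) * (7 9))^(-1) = (2 5)(7 9)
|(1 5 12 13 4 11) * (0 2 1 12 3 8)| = |(0 2 1 5 3 8)(4 11 12 13)| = 12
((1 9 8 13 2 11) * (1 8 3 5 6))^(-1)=(1 6 5 3 9)(2 13 8 11)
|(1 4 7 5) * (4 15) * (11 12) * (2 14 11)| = |(1 15 4 7 5)(2 14 11 12)| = 20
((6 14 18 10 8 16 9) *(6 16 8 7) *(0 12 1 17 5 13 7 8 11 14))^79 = (0 6 7 13 5 17 1 12)(8 10 18 14 11)(9 16)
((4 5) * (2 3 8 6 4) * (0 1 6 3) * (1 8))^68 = (0 6)(1 2)(3 5)(4 8)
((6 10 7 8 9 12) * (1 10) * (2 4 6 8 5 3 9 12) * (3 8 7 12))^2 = (1 12 5 3 2 6 10 7 8 9 4)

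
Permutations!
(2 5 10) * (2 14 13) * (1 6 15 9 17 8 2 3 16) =[0, 6, 5, 16, 4, 10, 15, 7, 2, 17, 14, 11, 12, 3, 13, 9, 1, 8] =(1 6 15 9 17 8 2 5 10 14 13 3 16)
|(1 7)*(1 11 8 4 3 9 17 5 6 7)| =9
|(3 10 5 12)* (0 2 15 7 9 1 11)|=28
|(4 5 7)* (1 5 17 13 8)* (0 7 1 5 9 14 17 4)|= 14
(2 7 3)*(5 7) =(2 5 7 3) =[0, 1, 5, 2, 4, 7, 6, 3]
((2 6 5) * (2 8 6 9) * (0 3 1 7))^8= (9)(5 6 8)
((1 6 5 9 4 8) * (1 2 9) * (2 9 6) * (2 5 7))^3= ((1 5)(2 6 7)(4 8 9))^3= (9)(1 5)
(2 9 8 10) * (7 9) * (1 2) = [0, 2, 7, 3, 4, 5, 6, 9, 10, 8, 1] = (1 2 7 9 8 10)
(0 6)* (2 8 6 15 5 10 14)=(0 15 5 10 14 2 8 6)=[15, 1, 8, 3, 4, 10, 0, 7, 6, 9, 14, 11, 12, 13, 2, 5]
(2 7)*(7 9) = [0, 1, 9, 3, 4, 5, 6, 2, 8, 7] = (2 9 7)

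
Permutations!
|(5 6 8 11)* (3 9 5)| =|(3 9 5 6 8 11)| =6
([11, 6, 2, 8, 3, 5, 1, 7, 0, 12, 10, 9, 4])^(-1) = (0 8 3 4 12 9 11)(1 6)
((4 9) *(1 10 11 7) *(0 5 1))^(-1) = ((0 5 1 10 11 7)(4 9))^(-1) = (0 7 11 10 1 5)(4 9)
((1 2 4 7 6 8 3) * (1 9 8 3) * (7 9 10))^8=(10)(1 9 2 8 4)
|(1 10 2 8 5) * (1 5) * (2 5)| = |(1 10 5 2 8)| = 5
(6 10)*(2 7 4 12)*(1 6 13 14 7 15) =(1 6 10 13 14 7 4 12 2 15) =[0, 6, 15, 3, 12, 5, 10, 4, 8, 9, 13, 11, 2, 14, 7, 1]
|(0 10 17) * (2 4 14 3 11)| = |(0 10 17)(2 4 14 3 11)| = 15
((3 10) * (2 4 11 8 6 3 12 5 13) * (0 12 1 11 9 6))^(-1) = ((0 12 5 13 2 4 9 6 3 10 1 11 8))^(-1) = (0 8 11 1 10 3 6 9 4 2 13 5 12)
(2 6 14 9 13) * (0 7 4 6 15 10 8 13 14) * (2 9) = (0 7 4 6)(2 15 10 8 13 9 14) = [7, 1, 15, 3, 6, 5, 0, 4, 13, 14, 8, 11, 12, 9, 2, 10]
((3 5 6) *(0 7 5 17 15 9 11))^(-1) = (0 11 9 15 17 3 6 5 7)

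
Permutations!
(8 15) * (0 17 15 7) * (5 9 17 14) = (0 14 5 9 17 15 8 7) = [14, 1, 2, 3, 4, 9, 6, 0, 7, 17, 10, 11, 12, 13, 5, 8, 16, 15]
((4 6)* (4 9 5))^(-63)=(4 6 9 5)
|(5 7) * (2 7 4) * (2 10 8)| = |(2 7 5 4 10 8)| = 6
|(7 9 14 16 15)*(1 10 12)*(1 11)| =|(1 10 12 11)(7 9 14 16 15)| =20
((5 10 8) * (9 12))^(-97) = ((5 10 8)(9 12))^(-97) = (5 8 10)(9 12)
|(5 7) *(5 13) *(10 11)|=|(5 7 13)(10 11)|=6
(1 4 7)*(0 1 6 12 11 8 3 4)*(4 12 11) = (0 1)(3 12 4 7 6 11 8) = [1, 0, 2, 12, 7, 5, 11, 6, 3, 9, 10, 8, 4]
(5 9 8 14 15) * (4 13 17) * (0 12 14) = [12, 1, 2, 3, 13, 9, 6, 7, 0, 8, 10, 11, 14, 17, 15, 5, 16, 4] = (0 12 14 15 5 9 8)(4 13 17)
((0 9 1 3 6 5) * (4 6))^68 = ((0 9 1 3 4 6 5))^68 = (0 6 3 9 5 4 1)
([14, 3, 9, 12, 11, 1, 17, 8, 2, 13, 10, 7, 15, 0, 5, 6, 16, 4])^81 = [14, 3, 9, 12, 11, 1, 17, 8, 2, 13, 10, 7, 15, 0, 5, 6, 16, 4]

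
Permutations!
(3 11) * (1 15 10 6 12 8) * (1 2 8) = (1 15 10 6 12)(2 8)(3 11) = [0, 15, 8, 11, 4, 5, 12, 7, 2, 9, 6, 3, 1, 13, 14, 10]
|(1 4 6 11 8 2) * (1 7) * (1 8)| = 12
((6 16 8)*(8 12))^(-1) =(6 8 12 16)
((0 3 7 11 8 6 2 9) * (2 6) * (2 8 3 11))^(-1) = ((0 11 3 7 2 9))^(-1) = (0 9 2 7 3 11)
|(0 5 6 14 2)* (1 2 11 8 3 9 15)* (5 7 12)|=13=|(0 7 12 5 6 14 11 8 3 9 15 1 2)|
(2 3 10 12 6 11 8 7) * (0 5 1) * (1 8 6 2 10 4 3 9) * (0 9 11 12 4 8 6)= (0 5 6 12 2 11)(1 9)(3 8 7 10 4)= [5, 9, 11, 8, 3, 6, 12, 10, 7, 1, 4, 0, 2]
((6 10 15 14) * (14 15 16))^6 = (6 16)(10 14)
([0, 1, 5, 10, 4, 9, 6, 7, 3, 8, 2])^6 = [0, 1, 2, 3, 4, 5, 6, 7, 8, 9, 10]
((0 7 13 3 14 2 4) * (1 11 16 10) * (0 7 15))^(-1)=(0 15)(1 10 16 11)(2 14 3 13 7 4)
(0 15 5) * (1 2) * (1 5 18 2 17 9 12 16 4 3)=(0 15 18 2 5)(1 17 9 12 16 4 3)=[15, 17, 5, 1, 3, 0, 6, 7, 8, 12, 10, 11, 16, 13, 14, 18, 4, 9, 2]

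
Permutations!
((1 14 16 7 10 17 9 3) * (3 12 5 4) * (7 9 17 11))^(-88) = (17)(7 11 10)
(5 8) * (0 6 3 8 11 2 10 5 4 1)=(0 6 3 8 4 1)(2 10 5 11)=[6, 0, 10, 8, 1, 11, 3, 7, 4, 9, 5, 2]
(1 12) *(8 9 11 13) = [0, 12, 2, 3, 4, 5, 6, 7, 9, 11, 10, 13, 1, 8] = (1 12)(8 9 11 13)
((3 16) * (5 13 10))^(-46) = (16)(5 10 13)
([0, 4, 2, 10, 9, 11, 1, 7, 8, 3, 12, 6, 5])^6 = [0, 5, 2, 1, 11, 3, 12, 7, 8, 6, 4, 10, 9]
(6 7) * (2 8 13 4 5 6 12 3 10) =(2 8 13 4 5 6 7 12 3 10) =[0, 1, 8, 10, 5, 6, 7, 12, 13, 9, 2, 11, 3, 4]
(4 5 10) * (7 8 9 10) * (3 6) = (3 6)(4 5 7 8 9 10) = [0, 1, 2, 6, 5, 7, 3, 8, 9, 10, 4]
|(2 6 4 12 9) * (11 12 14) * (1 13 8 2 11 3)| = 24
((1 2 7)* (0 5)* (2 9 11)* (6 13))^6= (13)(1 9 11 2 7)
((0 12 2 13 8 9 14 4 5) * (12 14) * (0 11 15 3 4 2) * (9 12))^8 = ((0 14 2 13 8 12)(3 4 5 11 15))^8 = (0 2 8)(3 11 4 15 5)(12 14 13)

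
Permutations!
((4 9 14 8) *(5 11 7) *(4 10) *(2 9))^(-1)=((2 9 14 8 10 4)(5 11 7))^(-1)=(2 4 10 8 14 9)(5 7 11)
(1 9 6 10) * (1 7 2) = [0, 9, 1, 3, 4, 5, 10, 2, 8, 6, 7] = (1 9 6 10 7 2)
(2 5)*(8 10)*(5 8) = (2 8 10 5) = [0, 1, 8, 3, 4, 2, 6, 7, 10, 9, 5]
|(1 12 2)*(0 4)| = |(0 4)(1 12 2)| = 6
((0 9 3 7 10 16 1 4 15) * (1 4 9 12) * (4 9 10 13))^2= (0 1 16 3 13 15 12 10 9 7 4)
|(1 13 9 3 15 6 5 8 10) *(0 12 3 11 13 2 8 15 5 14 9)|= |(0 12 3 5 15 6 14 9 11 13)(1 2 8 10)|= 20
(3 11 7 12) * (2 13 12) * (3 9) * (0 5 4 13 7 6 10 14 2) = (0 5 4 13 12 9 3 11 6 10 14 2 7) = [5, 1, 7, 11, 13, 4, 10, 0, 8, 3, 14, 6, 9, 12, 2]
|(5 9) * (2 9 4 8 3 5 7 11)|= |(2 9 7 11)(3 5 4 8)|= 4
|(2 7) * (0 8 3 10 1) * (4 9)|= 10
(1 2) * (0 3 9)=(0 3 9)(1 2)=[3, 2, 1, 9, 4, 5, 6, 7, 8, 0]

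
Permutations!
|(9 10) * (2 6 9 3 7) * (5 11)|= 6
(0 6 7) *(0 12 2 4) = (0 6 7 12 2 4) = [6, 1, 4, 3, 0, 5, 7, 12, 8, 9, 10, 11, 2]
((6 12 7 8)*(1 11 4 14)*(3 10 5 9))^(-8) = ((1 11 4 14)(3 10 5 9)(6 12 7 8))^(-8) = (14)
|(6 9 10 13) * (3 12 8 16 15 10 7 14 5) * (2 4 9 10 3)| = 30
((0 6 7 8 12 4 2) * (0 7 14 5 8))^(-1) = (0 7 2 4 12 8 5 14 6)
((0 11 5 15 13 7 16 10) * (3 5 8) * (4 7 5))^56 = (16)(5 13 15)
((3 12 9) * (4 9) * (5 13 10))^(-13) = (3 9 4 12)(5 10 13)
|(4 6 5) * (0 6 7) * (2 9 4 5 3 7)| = |(0 6 3 7)(2 9 4)| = 12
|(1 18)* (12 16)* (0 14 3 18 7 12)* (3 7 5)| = 20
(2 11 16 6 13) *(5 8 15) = (2 11 16 6 13)(5 8 15) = [0, 1, 11, 3, 4, 8, 13, 7, 15, 9, 10, 16, 12, 2, 14, 5, 6]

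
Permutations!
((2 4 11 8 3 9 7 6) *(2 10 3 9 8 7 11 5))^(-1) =(2 5 4)(3 10 6 7 11 9 8)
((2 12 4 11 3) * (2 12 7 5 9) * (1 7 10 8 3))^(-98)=(1 7 5 9 2 10 8 3 12 4 11)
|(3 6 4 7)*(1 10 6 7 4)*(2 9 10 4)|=6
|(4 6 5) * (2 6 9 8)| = 6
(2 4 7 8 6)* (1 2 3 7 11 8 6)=(1 2 4 11 8)(3 7 6)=[0, 2, 4, 7, 11, 5, 3, 6, 1, 9, 10, 8]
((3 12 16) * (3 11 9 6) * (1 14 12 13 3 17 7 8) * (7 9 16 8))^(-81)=((1 14 12 8)(3 13)(6 17 9)(11 16))^(-81)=(17)(1 8 12 14)(3 13)(11 16)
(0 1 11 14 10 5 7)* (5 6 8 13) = (0 1 11 14 10 6 8 13 5 7) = [1, 11, 2, 3, 4, 7, 8, 0, 13, 9, 6, 14, 12, 5, 10]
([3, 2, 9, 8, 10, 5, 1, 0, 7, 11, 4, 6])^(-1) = (0 7 8 3)(1 6 11 9 2)(4 10)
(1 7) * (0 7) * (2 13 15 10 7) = (0 2 13 15 10 7 1) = [2, 0, 13, 3, 4, 5, 6, 1, 8, 9, 7, 11, 12, 15, 14, 10]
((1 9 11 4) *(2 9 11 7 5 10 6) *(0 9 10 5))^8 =((0 9 7)(1 11 4)(2 10 6))^8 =(0 7 9)(1 4 11)(2 6 10)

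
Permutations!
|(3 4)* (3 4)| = |(4)| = 1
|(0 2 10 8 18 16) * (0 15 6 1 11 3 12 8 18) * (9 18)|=13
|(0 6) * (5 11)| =|(0 6)(5 11)| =2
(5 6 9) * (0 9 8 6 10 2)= (0 9 5 10 2)(6 8)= [9, 1, 0, 3, 4, 10, 8, 7, 6, 5, 2]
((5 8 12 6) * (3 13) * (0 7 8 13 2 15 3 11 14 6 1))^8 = (0 12 7 1 8)(2 3 15)(5 14 13 6 11)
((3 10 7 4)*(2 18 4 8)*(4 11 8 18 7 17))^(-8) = (2 18 8 7 11)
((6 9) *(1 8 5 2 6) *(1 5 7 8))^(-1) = (2 5 9 6)(7 8)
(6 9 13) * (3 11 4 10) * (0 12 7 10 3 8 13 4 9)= [12, 1, 2, 11, 3, 5, 0, 10, 13, 4, 8, 9, 7, 6]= (0 12 7 10 8 13 6)(3 11 9 4)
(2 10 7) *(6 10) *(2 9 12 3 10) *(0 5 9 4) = (0 5 9 12 3 10 7 4)(2 6) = [5, 1, 6, 10, 0, 9, 2, 4, 8, 12, 7, 11, 3]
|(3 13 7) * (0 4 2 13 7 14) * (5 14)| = |(0 4 2 13 5 14)(3 7)| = 6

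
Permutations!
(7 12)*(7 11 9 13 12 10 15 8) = (7 10 15 8)(9 13 12 11) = [0, 1, 2, 3, 4, 5, 6, 10, 7, 13, 15, 9, 11, 12, 14, 8]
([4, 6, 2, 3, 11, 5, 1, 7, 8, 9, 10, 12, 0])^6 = (0 11)(4 12)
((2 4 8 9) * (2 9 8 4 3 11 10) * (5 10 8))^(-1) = ((2 3 11 8 5 10))^(-1) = (2 10 5 8 11 3)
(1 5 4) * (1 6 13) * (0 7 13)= [7, 5, 2, 3, 6, 4, 0, 13, 8, 9, 10, 11, 12, 1]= (0 7 13 1 5 4 6)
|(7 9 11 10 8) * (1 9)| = 6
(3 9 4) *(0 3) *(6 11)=(0 3 9 4)(6 11)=[3, 1, 2, 9, 0, 5, 11, 7, 8, 4, 10, 6]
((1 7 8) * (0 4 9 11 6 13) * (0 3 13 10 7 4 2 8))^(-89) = ((0 2 8 1 4 9 11 6 10 7)(3 13))^(-89) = (0 2 8 1 4 9 11 6 10 7)(3 13)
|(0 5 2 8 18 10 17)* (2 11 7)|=9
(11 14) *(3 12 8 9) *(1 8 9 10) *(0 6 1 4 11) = [6, 8, 2, 12, 11, 5, 1, 7, 10, 3, 4, 14, 9, 13, 0] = (0 6 1 8 10 4 11 14)(3 12 9)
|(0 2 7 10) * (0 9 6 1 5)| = 8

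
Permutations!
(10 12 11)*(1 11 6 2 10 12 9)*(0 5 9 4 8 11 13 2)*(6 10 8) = (0 5 9 1 13 2 8 11 12 10 4 6) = [5, 13, 8, 3, 6, 9, 0, 7, 11, 1, 4, 12, 10, 2]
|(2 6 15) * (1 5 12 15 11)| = |(1 5 12 15 2 6 11)| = 7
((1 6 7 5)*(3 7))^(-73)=((1 6 3 7 5))^(-73)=(1 3 5 6 7)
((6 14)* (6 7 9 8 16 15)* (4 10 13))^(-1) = ((4 10 13)(6 14 7 9 8 16 15))^(-1) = (4 13 10)(6 15 16 8 9 7 14)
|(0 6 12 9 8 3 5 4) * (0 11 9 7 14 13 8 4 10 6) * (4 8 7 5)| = 60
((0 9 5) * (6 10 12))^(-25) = ((0 9 5)(6 10 12))^(-25) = (0 5 9)(6 12 10)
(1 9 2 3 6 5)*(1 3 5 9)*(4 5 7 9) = [0, 1, 7, 6, 5, 3, 4, 9, 8, 2] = (2 7 9)(3 6 4 5)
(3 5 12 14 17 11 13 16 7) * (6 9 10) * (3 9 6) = (3 5 12 14 17 11 13 16 7 9 10) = [0, 1, 2, 5, 4, 12, 6, 9, 8, 10, 3, 13, 14, 16, 17, 15, 7, 11]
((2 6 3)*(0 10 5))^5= (0 5 10)(2 3 6)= ((0 10 5)(2 6 3))^5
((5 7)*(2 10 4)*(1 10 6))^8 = (1 2 10 6 4)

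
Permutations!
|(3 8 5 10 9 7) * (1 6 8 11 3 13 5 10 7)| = 30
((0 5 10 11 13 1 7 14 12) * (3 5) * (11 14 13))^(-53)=(0 3 5 10 14 12)(1 7 13)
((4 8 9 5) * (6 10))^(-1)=(4 5 9 8)(6 10)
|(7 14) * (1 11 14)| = |(1 11 14 7)| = 4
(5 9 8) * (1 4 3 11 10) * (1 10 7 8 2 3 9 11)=(1 4 9 2 3)(5 11 7 8)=[0, 4, 3, 1, 9, 11, 6, 8, 5, 2, 10, 7]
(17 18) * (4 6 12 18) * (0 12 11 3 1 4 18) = [12, 4, 2, 1, 6, 5, 11, 7, 8, 9, 10, 3, 0, 13, 14, 15, 16, 18, 17] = (0 12)(1 4 6 11 3)(17 18)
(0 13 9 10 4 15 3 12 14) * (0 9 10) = (0 13 10 4 15 3 12 14 9) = [13, 1, 2, 12, 15, 5, 6, 7, 8, 0, 4, 11, 14, 10, 9, 3]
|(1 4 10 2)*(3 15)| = 4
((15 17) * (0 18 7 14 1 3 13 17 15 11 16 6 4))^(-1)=((0 18 7 14 1 3 13 17 11 16 6 4))^(-1)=(0 4 6 16 11 17 13 3 1 14 7 18)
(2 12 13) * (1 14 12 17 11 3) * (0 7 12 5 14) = (0 7 12 13 2 17 11 3 1)(5 14) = [7, 0, 17, 1, 4, 14, 6, 12, 8, 9, 10, 3, 13, 2, 5, 15, 16, 11]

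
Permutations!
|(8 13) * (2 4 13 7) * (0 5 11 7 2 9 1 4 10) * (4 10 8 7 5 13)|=6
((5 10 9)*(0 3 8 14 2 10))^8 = (14)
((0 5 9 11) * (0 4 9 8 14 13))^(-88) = ((0 5 8 14 13)(4 9 11))^(-88) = (0 8 13 5 14)(4 11 9)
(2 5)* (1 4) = (1 4)(2 5) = [0, 4, 5, 3, 1, 2]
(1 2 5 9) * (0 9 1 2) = (0 9 2 5 1) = [9, 0, 5, 3, 4, 1, 6, 7, 8, 2]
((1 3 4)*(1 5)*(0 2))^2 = (1 4)(3 5)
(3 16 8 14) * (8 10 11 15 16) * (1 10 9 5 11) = (1 10)(3 8 14)(5 11 15 16 9) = [0, 10, 2, 8, 4, 11, 6, 7, 14, 5, 1, 15, 12, 13, 3, 16, 9]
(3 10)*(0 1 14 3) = (0 1 14 3 10) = [1, 14, 2, 10, 4, 5, 6, 7, 8, 9, 0, 11, 12, 13, 3]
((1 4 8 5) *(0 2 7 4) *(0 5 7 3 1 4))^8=((0 2 3 1 5 4 8 7))^8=(8)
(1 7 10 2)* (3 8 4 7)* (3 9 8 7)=(1 9 8 4 3 7 10 2)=[0, 9, 1, 7, 3, 5, 6, 10, 4, 8, 2]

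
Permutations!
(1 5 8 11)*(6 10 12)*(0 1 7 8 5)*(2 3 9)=(0 1)(2 3 9)(6 10 12)(7 8 11)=[1, 0, 3, 9, 4, 5, 10, 8, 11, 2, 12, 7, 6]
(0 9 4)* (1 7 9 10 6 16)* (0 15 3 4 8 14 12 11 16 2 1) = (0 10 6 2 1 7 9 8 14 12 11 16)(3 4 15) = [10, 7, 1, 4, 15, 5, 2, 9, 14, 8, 6, 16, 11, 13, 12, 3, 0]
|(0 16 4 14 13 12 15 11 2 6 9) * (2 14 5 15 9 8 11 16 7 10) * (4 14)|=15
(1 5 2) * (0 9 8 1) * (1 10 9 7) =(0 7 1 5 2)(8 10 9) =[7, 5, 0, 3, 4, 2, 6, 1, 10, 8, 9]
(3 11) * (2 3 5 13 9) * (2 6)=(2 3 11 5 13 9 6)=[0, 1, 3, 11, 4, 13, 2, 7, 8, 6, 10, 5, 12, 9]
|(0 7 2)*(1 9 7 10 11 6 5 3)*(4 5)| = 11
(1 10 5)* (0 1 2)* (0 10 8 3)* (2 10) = (0 1 8 3)(5 10) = [1, 8, 2, 0, 4, 10, 6, 7, 3, 9, 5]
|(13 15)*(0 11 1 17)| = 4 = |(0 11 1 17)(13 15)|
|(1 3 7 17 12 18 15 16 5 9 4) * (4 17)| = 28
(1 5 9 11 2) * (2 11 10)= [0, 5, 1, 3, 4, 9, 6, 7, 8, 10, 2, 11]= (11)(1 5 9 10 2)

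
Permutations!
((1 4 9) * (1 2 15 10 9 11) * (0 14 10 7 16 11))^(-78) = (0 4 1 11 16 7 15 2 9 10 14)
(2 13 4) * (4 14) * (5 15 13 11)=(2 11 5 15 13 14 4)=[0, 1, 11, 3, 2, 15, 6, 7, 8, 9, 10, 5, 12, 14, 4, 13]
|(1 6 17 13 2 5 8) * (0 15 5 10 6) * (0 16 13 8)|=|(0 15 5)(1 16 13 2 10 6 17 8)|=24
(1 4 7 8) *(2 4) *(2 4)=(1 4 7 8)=[0, 4, 2, 3, 7, 5, 6, 8, 1]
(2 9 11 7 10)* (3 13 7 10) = [0, 1, 9, 13, 4, 5, 6, 3, 8, 11, 2, 10, 12, 7] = (2 9 11 10)(3 13 7)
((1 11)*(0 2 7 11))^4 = ((0 2 7 11 1))^4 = (0 1 11 7 2)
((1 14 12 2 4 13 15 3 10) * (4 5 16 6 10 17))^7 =(1 10 6 16 5 2 12 14)(3 4 15 17 13)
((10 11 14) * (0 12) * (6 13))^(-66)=((0 12)(6 13)(10 11 14))^(-66)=(14)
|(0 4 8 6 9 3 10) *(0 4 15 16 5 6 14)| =11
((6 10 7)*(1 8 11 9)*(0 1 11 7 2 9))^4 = ((0 1 8 7 6 10 2 9 11))^4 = (0 6 11 7 9 8 2 1 10)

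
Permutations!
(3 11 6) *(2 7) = (2 7)(3 11 6) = [0, 1, 7, 11, 4, 5, 3, 2, 8, 9, 10, 6]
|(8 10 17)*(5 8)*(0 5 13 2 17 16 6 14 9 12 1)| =|(0 5 8 10 16 6 14 9 12 1)(2 17 13)| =30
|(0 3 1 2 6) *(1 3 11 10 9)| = |(0 11 10 9 1 2 6)| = 7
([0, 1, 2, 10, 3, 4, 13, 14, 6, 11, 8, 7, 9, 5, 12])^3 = [0, 1, 2, 6, 8, 10, 4, 9, 5, 14, 13, 12, 7, 3, 11]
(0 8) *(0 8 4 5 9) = (0 4 5 9) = [4, 1, 2, 3, 5, 9, 6, 7, 8, 0]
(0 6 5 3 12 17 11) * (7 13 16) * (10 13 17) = (0 6 5 3 12 10 13 16 7 17 11) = [6, 1, 2, 12, 4, 3, 5, 17, 8, 9, 13, 0, 10, 16, 14, 15, 7, 11]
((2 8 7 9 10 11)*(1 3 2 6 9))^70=(6 10)(9 11)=((1 3 2 8 7)(6 9 10 11))^70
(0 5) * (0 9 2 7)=[5, 1, 7, 3, 4, 9, 6, 0, 8, 2]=(0 5 9 2 7)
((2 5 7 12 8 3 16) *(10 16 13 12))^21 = ((2 5 7 10 16)(3 13 12 8))^21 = (2 5 7 10 16)(3 13 12 8)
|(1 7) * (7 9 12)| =4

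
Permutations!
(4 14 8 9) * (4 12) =(4 14 8 9 12) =[0, 1, 2, 3, 14, 5, 6, 7, 9, 12, 10, 11, 4, 13, 8]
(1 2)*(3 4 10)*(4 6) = (1 2)(3 6 4 10) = [0, 2, 1, 6, 10, 5, 4, 7, 8, 9, 3]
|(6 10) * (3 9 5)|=|(3 9 5)(6 10)|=6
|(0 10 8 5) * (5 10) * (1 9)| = 2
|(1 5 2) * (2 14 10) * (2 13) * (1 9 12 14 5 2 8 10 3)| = |(1 2 9 12 14 3)(8 10 13)| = 6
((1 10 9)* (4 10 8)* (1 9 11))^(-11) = (1 11 10 4 8)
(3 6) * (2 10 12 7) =[0, 1, 10, 6, 4, 5, 3, 2, 8, 9, 12, 11, 7] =(2 10 12 7)(3 6)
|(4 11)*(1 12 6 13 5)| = 10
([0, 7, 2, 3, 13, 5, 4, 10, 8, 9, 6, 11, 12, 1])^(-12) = (13)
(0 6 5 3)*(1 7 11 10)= (0 6 5 3)(1 7 11 10)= [6, 7, 2, 0, 4, 3, 5, 11, 8, 9, 1, 10]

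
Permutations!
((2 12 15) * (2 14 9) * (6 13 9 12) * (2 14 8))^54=(2 15 14 13)(6 8 12 9)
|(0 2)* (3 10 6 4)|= 4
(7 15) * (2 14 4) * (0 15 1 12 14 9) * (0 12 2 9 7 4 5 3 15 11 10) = (0 11 10)(1 2 7)(3 15 4 9 12 14 5) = [11, 2, 7, 15, 9, 3, 6, 1, 8, 12, 0, 10, 14, 13, 5, 4]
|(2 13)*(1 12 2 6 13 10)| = 4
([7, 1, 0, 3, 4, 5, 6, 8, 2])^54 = (0 8)(2 7)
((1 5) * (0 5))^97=(0 5 1)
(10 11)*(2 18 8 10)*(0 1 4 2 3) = (0 1 4 2 18 8 10 11 3) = [1, 4, 18, 0, 2, 5, 6, 7, 10, 9, 11, 3, 12, 13, 14, 15, 16, 17, 8]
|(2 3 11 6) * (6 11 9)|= 4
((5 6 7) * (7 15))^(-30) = ((5 6 15 7))^(-30) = (5 15)(6 7)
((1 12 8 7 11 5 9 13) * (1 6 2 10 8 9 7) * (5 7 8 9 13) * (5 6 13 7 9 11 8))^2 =(13)(1 7)(2 11 6 10 9)(8 12)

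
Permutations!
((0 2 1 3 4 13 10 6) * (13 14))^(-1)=((0 2 1 3 4 14 13 10 6))^(-1)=(0 6 10 13 14 4 3 1 2)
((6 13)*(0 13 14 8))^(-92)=(0 14 13 8 6)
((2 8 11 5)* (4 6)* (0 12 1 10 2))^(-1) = (0 5 11 8 2 10 1 12)(4 6)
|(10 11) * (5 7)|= 2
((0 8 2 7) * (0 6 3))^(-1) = ((0 8 2 7 6 3))^(-1) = (0 3 6 7 2 8)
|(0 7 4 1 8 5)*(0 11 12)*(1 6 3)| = 10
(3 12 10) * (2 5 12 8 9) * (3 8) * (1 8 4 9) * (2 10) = [0, 8, 5, 3, 9, 12, 6, 7, 1, 10, 4, 11, 2] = (1 8)(2 5 12)(4 9 10)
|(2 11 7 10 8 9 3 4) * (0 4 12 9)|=|(0 4 2 11 7 10 8)(3 12 9)|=21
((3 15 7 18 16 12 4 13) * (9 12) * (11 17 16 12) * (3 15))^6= (18)(9 17)(11 16)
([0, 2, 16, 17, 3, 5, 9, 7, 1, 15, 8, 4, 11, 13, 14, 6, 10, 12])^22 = [0, 16, 10, 12, 17, 5, 9, 7, 2, 15, 1, 3, 4, 13, 14, 6, 8, 11]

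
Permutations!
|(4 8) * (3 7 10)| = 6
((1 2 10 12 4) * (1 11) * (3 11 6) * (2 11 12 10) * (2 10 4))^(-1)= ((1 11)(2 10 4 6 3 12))^(-1)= (1 11)(2 12 3 6 4 10)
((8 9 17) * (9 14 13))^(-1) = (8 17 9 13 14)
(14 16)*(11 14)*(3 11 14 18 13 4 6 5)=(3 11 18 13 4 6 5)(14 16)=[0, 1, 2, 11, 6, 3, 5, 7, 8, 9, 10, 18, 12, 4, 16, 15, 14, 17, 13]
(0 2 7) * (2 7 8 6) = (0 7)(2 8 6) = [7, 1, 8, 3, 4, 5, 2, 0, 6]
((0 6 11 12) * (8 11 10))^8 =(0 10 11)(6 8 12)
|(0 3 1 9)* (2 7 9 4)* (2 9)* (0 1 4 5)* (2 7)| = |(0 3 4 9 1 5)| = 6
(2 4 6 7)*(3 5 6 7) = (2 4 7)(3 5 6) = [0, 1, 4, 5, 7, 6, 3, 2]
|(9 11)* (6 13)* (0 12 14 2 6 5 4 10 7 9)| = 12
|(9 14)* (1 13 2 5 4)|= 10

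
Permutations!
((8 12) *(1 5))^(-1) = (1 5)(8 12) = ((1 5)(8 12))^(-1)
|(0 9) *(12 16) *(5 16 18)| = |(0 9)(5 16 12 18)| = 4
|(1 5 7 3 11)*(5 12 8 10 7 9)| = |(1 12 8 10 7 3 11)(5 9)| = 14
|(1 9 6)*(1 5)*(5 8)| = |(1 9 6 8 5)| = 5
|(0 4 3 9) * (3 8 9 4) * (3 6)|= 6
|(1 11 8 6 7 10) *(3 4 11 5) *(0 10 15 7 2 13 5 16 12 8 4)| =|(0 10 1 16 12 8 6 2 13 5 3)(4 11)(7 15)| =22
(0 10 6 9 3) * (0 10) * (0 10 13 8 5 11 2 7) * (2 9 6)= [10, 1, 7, 13, 4, 11, 6, 0, 5, 3, 2, 9, 12, 8]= (0 10 2 7)(3 13 8 5 11 9)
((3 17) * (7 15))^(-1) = (3 17)(7 15)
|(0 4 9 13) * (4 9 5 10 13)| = |(0 9 4 5 10 13)| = 6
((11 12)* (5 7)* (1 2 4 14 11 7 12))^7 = ((1 2 4 14 11)(5 12 7))^7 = (1 4 11 2 14)(5 12 7)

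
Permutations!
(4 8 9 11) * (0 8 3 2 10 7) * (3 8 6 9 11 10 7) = (0 6 9 10 3 2 7)(4 8 11) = [6, 1, 7, 2, 8, 5, 9, 0, 11, 10, 3, 4]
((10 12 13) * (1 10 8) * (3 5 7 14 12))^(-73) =((1 10 3 5 7 14 12 13 8))^(-73) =(1 8 13 12 14 7 5 3 10)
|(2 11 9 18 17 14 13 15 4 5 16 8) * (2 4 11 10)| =28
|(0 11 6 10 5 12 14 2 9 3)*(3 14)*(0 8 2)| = 11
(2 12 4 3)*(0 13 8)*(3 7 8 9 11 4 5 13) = (0 3 2 12 5 13 9 11 4 7 8) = [3, 1, 12, 2, 7, 13, 6, 8, 0, 11, 10, 4, 5, 9]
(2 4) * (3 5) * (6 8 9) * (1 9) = [0, 9, 4, 5, 2, 3, 8, 7, 1, 6] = (1 9 6 8)(2 4)(3 5)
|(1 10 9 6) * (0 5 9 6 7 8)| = |(0 5 9 7 8)(1 10 6)| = 15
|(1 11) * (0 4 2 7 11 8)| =|(0 4 2 7 11 1 8)| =7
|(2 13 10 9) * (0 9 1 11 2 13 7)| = |(0 9 13 10 1 11 2 7)| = 8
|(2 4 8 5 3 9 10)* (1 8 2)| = 6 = |(1 8 5 3 9 10)(2 4)|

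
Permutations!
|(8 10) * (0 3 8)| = 4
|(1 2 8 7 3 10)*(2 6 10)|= 12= |(1 6 10)(2 8 7 3)|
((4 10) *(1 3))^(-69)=(1 3)(4 10)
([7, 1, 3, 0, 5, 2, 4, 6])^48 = [3, 1, 5, 2, 6, 4, 7, 0]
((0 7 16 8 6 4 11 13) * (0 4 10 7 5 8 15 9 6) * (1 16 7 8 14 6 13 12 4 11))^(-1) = (0 8 10 6 14 5)(1 4 12 11 13 9 15 16)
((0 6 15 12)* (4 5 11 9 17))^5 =((0 6 15 12)(4 5 11 9 17))^5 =(17)(0 6 15 12)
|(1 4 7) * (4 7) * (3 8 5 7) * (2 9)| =|(1 3 8 5 7)(2 9)| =10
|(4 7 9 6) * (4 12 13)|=6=|(4 7 9 6 12 13)|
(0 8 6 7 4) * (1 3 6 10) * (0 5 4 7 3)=[8, 0, 2, 6, 5, 4, 3, 7, 10, 9, 1]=(0 8 10 1)(3 6)(4 5)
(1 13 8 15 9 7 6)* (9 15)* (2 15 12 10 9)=[0, 13, 15, 3, 4, 5, 1, 6, 2, 7, 9, 11, 10, 8, 14, 12]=(1 13 8 2 15 12 10 9 7 6)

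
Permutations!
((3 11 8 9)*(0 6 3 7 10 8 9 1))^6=((0 6 3 11 9 7 10 8 1))^6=(0 10 11)(1 7 3)(6 8 9)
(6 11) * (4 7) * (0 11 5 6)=(0 11)(4 7)(5 6)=[11, 1, 2, 3, 7, 6, 5, 4, 8, 9, 10, 0]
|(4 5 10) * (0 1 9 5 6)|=|(0 1 9 5 10 4 6)|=7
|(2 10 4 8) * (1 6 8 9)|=7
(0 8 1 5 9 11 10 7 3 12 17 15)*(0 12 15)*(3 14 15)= [8, 5, 2, 3, 4, 9, 6, 14, 1, 11, 7, 10, 17, 13, 15, 12, 16, 0]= (0 8 1 5 9 11 10 7 14 15 12 17)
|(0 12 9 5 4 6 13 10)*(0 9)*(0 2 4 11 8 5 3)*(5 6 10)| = 35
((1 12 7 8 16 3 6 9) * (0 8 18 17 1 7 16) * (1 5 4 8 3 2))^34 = (0 7 4 6 17)(1 16)(2 12)(3 18 8 9 5) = ((0 3 6 9 7 18 17 5 4 8)(1 12 16 2))^34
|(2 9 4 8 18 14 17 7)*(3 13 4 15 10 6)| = 13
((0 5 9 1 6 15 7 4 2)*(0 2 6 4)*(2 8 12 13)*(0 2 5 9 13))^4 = (0 6 8 1 7)(2 9 15 12 4)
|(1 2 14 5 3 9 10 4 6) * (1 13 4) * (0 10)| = |(0 10 1 2 14 5 3 9)(4 6 13)| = 24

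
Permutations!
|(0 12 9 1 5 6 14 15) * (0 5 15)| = |(0 12 9 1 15 5 6 14)| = 8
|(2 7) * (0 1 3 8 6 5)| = |(0 1 3 8 6 5)(2 7)| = 6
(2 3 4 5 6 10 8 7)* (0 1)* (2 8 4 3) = (0 1)(4 5 6 10)(7 8) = [1, 0, 2, 3, 5, 6, 10, 8, 7, 9, 4]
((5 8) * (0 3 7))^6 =(8)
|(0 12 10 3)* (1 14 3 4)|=|(0 12 10 4 1 14 3)|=7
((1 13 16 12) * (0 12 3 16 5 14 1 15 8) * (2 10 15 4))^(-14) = (16)(1 5)(13 14)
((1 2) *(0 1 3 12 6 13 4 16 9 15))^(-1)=(0 15 9 16 4 13 6 12 3 2 1)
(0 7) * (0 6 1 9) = (0 7 6 1 9) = [7, 9, 2, 3, 4, 5, 1, 6, 8, 0]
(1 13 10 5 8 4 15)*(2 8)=(1 13 10 5 2 8 4 15)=[0, 13, 8, 3, 15, 2, 6, 7, 4, 9, 5, 11, 12, 10, 14, 1]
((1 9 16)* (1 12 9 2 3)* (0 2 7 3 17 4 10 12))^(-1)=((0 2 17 4 10 12 9 16)(1 7 3))^(-1)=(0 16 9 12 10 4 17 2)(1 3 7)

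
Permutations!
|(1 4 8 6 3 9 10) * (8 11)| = |(1 4 11 8 6 3 9 10)| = 8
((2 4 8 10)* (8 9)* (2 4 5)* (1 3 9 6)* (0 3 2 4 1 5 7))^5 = ((0 3 9 8 10 1 2 7)(4 6 5))^5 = (0 1 9 7 10 3 2 8)(4 5 6)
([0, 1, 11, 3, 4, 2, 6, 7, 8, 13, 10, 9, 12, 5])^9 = [0, 1, 5, 3, 4, 13, 6, 7, 8, 11, 10, 2, 12, 9]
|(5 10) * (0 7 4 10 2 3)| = 7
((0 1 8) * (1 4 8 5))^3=(8)(1 5)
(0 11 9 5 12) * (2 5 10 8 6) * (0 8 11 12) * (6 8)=(0 12 6 2 5)(9 10 11)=[12, 1, 5, 3, 4, 0, 2, 7, 8, 10, 11, 9, 6]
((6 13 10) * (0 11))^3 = (13)(0 11)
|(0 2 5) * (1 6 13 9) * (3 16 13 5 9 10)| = |(0 2 9 1 6 5)(3 16 13 10)| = 12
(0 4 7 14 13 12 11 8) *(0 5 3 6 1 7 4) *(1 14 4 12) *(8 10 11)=(1 7 4 12 8 5 3 6 14 13)(10 11)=[0, 7, 2, 6, 12, 3, 14, 4, 5, 9, 11, 10, 8, 1, 13]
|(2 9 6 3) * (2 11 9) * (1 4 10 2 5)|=|(1 4 10 2 5)(3 11 9 6)|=20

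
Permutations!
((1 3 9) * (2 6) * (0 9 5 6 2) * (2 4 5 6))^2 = ((0 9 1 3 6)(2 4 5))^2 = (0 1 6 9 3)(2 5 4)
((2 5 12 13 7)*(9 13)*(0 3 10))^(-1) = (0 10 3)(2 7 13 9 12 5)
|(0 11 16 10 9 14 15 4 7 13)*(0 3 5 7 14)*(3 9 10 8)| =9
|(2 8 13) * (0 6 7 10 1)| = 15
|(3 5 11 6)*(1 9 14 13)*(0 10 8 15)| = 4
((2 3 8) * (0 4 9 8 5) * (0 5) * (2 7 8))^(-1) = (0 3 2 9 4)(7 8)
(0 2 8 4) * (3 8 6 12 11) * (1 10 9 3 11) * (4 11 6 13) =(0 2 13 4)(1 10 9 3 8 11 6 12) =[2, 10, 13, 8, 0, 5, 12, 7, 11, 3, 9, 6, 1, 4]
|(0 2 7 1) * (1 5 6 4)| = 7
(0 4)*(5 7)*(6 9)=(0 4)(5 7)(6 9)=[4, 1, 2, 3, 0, 7, 9, 5, 8, 6]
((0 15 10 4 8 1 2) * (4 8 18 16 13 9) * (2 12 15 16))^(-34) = ((0 16 13 9 4 18 2)(1 12 15 10 8))^(-34) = (0 16 13 9 4 18 2)(1 12 15 10 8)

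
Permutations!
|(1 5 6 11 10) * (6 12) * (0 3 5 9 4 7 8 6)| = |(0 3 5 12)(1 9 4 7 8 6 11 10)| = 8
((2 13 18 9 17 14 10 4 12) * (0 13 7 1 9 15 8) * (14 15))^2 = (0 18 10 12 7 9 15)(1 17 8 13 14 4 2)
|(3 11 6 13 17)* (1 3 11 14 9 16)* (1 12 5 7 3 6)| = |(1 6 13 17 11)(3 14 9 16 12 5 7)| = 35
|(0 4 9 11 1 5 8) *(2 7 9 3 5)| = 5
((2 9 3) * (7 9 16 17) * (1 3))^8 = (1 3 2 16 17 7 9)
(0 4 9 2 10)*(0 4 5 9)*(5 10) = (0 10 4)(2 5 9) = [10, 1, 5, 3, 0, 9, 6, 7, 8, 2, 4]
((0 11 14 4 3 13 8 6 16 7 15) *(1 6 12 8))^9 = (0 7 6 13 4 11 15 16 1 3 14)(8 12)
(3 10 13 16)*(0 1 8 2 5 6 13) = (0 1 8 2 5 6 13 16 3 10) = [1, 8, 5, 10, 4, 6, 13, 7, 2, 9, 0, 11, 12, 16, 14, 15, 3]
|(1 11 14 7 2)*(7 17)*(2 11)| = |(1 2)(7 11 14 17)| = 4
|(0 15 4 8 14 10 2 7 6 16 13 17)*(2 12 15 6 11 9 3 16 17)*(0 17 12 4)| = |(17)(0 6 12 15)(2 7 11 9 3 16 13)(4 8 14 10)| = 28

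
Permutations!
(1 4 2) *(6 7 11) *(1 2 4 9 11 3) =(1 9 11 6 7 3) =[0, 9, 2, 1, 4, 5, 7, 3, 8, 11, 10, 6]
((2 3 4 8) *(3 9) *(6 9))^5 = (2 8 4 3 9 6)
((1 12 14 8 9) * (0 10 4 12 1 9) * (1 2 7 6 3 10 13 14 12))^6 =(0 14)(1 4 10 3 6 7 2)(8 13)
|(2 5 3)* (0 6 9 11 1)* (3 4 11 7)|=10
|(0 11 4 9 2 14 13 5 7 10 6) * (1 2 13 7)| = |(0 11 4 9 13 5 1 2 14 7 10 6)| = 12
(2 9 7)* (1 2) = (1 2 9 7) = [0, 2, 9, 3, 4, 5, 6, 1, 8, 7]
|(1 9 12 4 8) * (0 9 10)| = |(0 9 12 4 8 1 10)| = 7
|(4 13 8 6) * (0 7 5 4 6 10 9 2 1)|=10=|(0 7 5 4 13 8 10 9 2 1)|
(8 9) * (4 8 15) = [0, 1, 2, 3, 8, 5, 6, 7, 9, 15, 10, 11, 12, 13, 14, 4] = (4 8 9 15)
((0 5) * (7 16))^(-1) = (0 5)(7 16)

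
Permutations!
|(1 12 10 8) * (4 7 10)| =6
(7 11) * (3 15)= (3 15)(7 11)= [0, 1, 2, 15, 4, 5, 6, 11, 8, 9, 10, 7, 12, 13, 14, 3]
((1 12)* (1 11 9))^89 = (1 12 11 9) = ((1 12 11 9))^89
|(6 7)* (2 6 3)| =|(2 6 7 3)| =4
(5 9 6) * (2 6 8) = (2 6 5 9 8) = [0, 1, 6, 3, 4, 9, 5, 7, 2, 8]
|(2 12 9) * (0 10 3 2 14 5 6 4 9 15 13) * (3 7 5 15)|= |(0 10 7 5 6 4 9 14 15 13)(2 12 3)|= 30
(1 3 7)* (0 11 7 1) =(0 11 7)(1 3) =[11, 3, 2, 1, 4, 5, 6, 0, 8, 9, 10, 7]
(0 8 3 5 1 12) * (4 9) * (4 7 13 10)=[8, 12, 2, 5, 9, 1, 6, 13, 3, 7, 4, 11, 0, 10]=(0 8 3 5 1 12)(4 9 7 13 10)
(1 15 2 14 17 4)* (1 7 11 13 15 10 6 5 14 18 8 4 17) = (1 10 6 5 14)(2 18 8 4 7 11 13 15) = [0, 10, 18, 3, 7, 14, 5, 11, 4, 9, 6, 13, 12, 15, 1, 2, 16, 17, 8]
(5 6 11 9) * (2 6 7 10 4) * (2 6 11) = (2 11 9 5 7 10 4 6) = [0, 1, 11, 3, 6, 7, 2, 10, 8, 5, 4, 9]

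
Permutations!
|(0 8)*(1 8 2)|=4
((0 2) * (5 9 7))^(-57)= (9)(0 2)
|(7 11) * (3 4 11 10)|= 5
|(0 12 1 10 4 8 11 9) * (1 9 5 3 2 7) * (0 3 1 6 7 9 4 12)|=42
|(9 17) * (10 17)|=3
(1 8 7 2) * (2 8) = (1 2)(7 8) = [0, 2, 1, 3, 4, 5, 6, 8, 7]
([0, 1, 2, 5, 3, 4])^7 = (3 5 4)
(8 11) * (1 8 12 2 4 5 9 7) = (1 8 11 12 2 4 5 9 7) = [0, 8, 4, 3, 5, 9, 6, 1, 11, 7, 10, 12, 2]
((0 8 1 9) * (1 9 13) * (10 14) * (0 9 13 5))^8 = (14)(0 1 8 5 13) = ((0 8 13 1 5)(10 14))^8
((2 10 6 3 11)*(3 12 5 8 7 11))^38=(2 7 5 6)(8 12 10 11)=((2 10 6 12 5 8 7 11))^38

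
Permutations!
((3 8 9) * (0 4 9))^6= (0 4 9 3 8)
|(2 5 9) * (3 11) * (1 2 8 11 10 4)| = 9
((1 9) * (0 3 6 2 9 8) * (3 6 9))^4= ((0 6 2 3 9 1 8))^4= (0 9 6 1 2 8 3)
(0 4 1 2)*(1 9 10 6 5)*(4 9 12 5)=(0 9 10 6 4 12 5 1 2)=[9, 2, 0, 3, 12, 1, 4, 7, 8, 10, 6, 11, 5]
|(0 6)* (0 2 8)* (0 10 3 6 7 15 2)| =8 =|(0 7 15 2 8 10 3 6)|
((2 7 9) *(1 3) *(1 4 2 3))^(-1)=(2 4 3 9 7)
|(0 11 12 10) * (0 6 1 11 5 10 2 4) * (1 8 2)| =21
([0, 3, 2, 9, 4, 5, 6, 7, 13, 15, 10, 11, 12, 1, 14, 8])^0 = (15)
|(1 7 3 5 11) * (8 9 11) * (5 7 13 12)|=14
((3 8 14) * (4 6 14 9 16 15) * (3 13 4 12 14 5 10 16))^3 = (4 10 12)(5 15 13)(6 16 14)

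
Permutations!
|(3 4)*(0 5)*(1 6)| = 2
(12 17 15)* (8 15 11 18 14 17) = (8 15 12)(11 18 14 17) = [0, 1, 2, 3, 4, 5, 6, 7, 15, 9, 10, 18, 8, 13, 17, 12, 16, 11, 14]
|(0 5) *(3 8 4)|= |(0 5)(3 8 4)|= 6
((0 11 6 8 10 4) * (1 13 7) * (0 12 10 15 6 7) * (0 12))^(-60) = (15)(0 13)(1 4)(7 10)(11 12) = ((0 11 7 1 13 12 10 4)(6 8 15))^(-60)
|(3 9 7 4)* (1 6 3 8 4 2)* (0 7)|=|(0 7 2 1 6 3 9)(4 8)|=14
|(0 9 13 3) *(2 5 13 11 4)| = |(0 9 11 4 2 5 13 3)| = 8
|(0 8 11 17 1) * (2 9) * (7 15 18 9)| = |(0 8 11 17 1)(2 7 15 18 9)| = 5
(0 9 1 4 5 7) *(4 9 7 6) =(0 7)(1 9)(4 5 6) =[7, 9, 2, 3, 5, 6, 4, 0, 8, 1]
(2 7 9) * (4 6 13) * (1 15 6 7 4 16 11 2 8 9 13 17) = (1 15 6 17)(2 4 7 13 16 11)(8 9) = [0, 15, 4, 3, 7, 5, 17, 13, 9, 8, 10, 2, 12, 16, 14, 6, 11, 1]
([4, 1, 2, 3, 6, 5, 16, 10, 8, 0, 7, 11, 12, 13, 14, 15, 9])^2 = [6, 1, 2, 3, 16, 5, 9, 7, 8, 4, 10, 11, 12, 13, 14, 15, 0]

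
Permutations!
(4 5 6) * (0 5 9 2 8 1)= (0 5 6 4 9 2 8 1)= [5, 0, 8, 3, 9, 6, 4, 7, 1, 2]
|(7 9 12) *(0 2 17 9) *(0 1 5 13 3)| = |(0 2 17 9 12 7 1 5 13 3)| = 10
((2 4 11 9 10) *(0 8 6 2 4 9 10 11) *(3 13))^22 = (13)(0 10 9 6)(2 8 4 11)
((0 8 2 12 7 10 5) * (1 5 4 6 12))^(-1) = (0 5 1 2 8)(4 10 7 12 6)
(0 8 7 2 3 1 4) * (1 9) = (0 8 7 2 3 9 1 4) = [8, 4, 3, 9, 0, 5, 6, 2, 7, 1]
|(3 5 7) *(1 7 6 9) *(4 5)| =|(1 7 3 4 5 6 9)| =7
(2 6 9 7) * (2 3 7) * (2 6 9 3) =(2 9 6 3 7) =[0, 1, 9, 7, 4, 5, 3, 2, 8, 6]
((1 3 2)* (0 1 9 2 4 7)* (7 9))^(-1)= ((0 1 3 4 9 2 7))^(-1)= (0 7 2 9 4 3 1)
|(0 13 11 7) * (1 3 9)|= |(0 13 11 7)(1 3 9)|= 12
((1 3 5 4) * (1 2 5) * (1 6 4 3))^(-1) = ((2 5 3 6 4))^(-1) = (2 4 6 3 5)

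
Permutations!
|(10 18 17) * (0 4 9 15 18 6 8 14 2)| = |(0 4 9 15 18 17 10 6 8 14 2)| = 11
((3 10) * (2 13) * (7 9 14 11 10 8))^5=((2 13)(3 8 7 9 14 11 10))^5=(2 13)(3 11 9 8 10 14 7)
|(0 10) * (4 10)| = 3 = |(0 4 10)|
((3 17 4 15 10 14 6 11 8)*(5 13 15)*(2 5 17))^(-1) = ((2 5 13 15 10 14 6 11 8 3)(4 17))^(-1) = (2 3 8 11 6 14 10 15 13 5)(4 17)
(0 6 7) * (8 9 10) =[6, 1, 2, 3, 4, 5, 7, 0, 9, 10, 8] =(0 6 7)(8 9 10)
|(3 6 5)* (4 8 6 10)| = 6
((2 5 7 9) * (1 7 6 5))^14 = ((1 7 9 2)(5 6))^14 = (1 9)(2 7)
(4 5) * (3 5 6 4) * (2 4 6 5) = (6)(2 4 5 3) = [0, 1, 4, 2, 5, 3, 6]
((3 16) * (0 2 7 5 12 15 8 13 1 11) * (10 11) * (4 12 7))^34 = ((0 2 4 12 15 8 13 1 10 11)(3 16)(5 7))^34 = (16)(0 15 10 4 13)(1 2 8 11 12)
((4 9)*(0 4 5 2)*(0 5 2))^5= ((0 4 9 2 5))^5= (9)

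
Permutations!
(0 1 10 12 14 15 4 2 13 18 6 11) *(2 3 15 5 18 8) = (0 1 10 12 14 5 18 6 11)(2 13 8)(3 15 4) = [1, 10, 13, 15, 3, 18, 11, 7, 2, 9, 12, 0, 14, 8, 5, 4, 16, 17, 6]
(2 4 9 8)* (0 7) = [7, 1, 4, 3, 9, 5, 6, 0, 2, 8] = (0 7)(2 4 9 8)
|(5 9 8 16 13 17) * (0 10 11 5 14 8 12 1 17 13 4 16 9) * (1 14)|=4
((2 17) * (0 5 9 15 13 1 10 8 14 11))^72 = ((0 5 9 15 13 1 10 8 14 11)(2 17))^72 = (17)(0 9 13 10 14)(1 8 11 5 15)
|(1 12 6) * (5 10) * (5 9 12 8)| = |(1 8 5 10 9 12 6)| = 7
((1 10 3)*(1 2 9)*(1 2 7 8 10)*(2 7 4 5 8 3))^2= (2 7 4 8)(3 5 10 9)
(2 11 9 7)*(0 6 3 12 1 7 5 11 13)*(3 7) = (0 6 7 2 13)(1 3 12)(5 11 9) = [6, 3, 13, 12, 4, 11, 7, 2, 8, 5, 10, 9, 1, 0]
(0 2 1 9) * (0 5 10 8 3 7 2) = (1 9 5 10 8 3 7 2) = [0, 9, 1, 7, 4, 10, 6, 2, 3, 5, 8]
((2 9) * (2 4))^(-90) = ((2 9 4))^(-90) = (9)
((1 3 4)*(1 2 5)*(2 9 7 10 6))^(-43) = (1 4 7 6 5 3 9 10 2)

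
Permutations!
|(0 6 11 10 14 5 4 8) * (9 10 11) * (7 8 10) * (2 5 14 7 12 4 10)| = 10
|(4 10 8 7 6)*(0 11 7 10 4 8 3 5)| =8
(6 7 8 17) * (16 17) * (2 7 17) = (2 7 8 16)(6 17) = [0, 1, 7, 3, 4, 5, 17, 8, 16, 9, 10, 11, 12, 13, 14, 15, 2, 6]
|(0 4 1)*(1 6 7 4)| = 6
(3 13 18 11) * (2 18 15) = (2 18 11 3 13 15) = [0, 1, 18, 13, 4, 5, 6, 7, 8, 9, 10, 3, 12, 15, 14, 2, 16, 17, 11]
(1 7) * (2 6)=(1 7)(2 6)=[0, 7, 6, 3, 4, 5, 2, 1]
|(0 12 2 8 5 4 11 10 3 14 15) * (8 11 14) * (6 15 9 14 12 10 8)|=|(0 10 3 6 15)(2 11 8 5 4 12)(9 14)|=30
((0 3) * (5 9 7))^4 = (5 9 7) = ((0 3)(5 9 7))^4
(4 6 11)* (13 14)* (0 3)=(0 3)(4 6 11)(13 14)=[3, 1, 2, 0, 6, 5, 11, 7, 8, 9, 10, 4, 12, 14, 13]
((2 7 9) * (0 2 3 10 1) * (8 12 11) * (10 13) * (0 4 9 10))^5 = (0 4 2 9 7 3 10 13 1)(8 11 12)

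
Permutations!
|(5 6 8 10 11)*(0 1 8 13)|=8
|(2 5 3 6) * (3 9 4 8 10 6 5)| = |(2 3 5 9 4 8 10 6)| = 8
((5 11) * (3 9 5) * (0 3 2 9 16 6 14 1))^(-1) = ((0 3 16 6 14 1)(2 9 5 11))^(-1) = (0 1 14 6 16 3)(2 11 5 9)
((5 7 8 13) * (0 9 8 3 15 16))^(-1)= ((0 9 8 13 5 7 3 15 16))^(-1)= (0 16 15 3 7 5 13 8 9)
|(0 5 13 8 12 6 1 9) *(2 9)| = 9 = |(0 5 13 8 12 6 1 2 9)|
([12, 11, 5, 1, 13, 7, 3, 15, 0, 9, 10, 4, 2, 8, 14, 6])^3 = (0 5 6 11 8 2 15 1 13 12 7 3 4)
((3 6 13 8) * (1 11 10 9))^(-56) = (13)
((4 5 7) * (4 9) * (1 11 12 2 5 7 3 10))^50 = ((1 11 12 2 5 3 10)(4 7 9))^50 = (1 11 12 2 5 3 10)(4 9 7)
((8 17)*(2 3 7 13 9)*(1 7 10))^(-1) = ((1 7 13 9 2 3 10)(8 17))^(-1) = (1 10 3 2 9 13 7)(8 17)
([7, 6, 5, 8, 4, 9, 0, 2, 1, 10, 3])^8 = [1, 3, 0, 9, 4, 7, 8, 6, 10, 2, 5]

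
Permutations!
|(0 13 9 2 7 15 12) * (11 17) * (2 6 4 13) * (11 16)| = 60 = |(0 2 7 15 12)(4 13 9 6)(11 17 16)|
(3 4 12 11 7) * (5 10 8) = (3 4 12 11 7)(5 10 8) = [0, 1, 2, 4, 12, 10, 6, 3, 5, 9, 8, 7, 11]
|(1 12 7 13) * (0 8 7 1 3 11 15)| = |(0 8 7 13 3 11 15)(1 12)| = 14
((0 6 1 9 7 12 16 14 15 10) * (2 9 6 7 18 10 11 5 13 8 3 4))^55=((0 7 12 16 14 15 11 5 13 8 3 4 2 9 18 10)(1 6))^55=(0 5 18 15 2 16 3 7 13 10 11 9 14 4 12 8)(1 6)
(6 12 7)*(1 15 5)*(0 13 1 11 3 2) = (0 13 1 15 5 11 3 2)(6 12 7) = [13, 15, 0, 2, 4, 11, 12, 6, 8, 9, 10, 3, 7, 1, 14, 5]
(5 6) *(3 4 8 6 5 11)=(3 4 8 6 11)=[0, 1, 2, 4, 8, 5, 11, 7, 6, 9, 10, 3]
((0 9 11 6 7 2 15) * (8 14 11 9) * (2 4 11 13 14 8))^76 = (0 2 15) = ((0 2 15)(4 11 6 7)(13 14))^76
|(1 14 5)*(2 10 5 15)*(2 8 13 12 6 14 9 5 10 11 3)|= 6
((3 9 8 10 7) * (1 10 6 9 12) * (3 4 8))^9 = ((1 10 7 4 8 6 9 3 12))^9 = (12)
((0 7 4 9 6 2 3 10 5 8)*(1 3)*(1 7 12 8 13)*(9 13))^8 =(0 8 12)(1 4 2 9 10)(3 13 7 6 5)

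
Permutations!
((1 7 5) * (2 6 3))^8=(1 5 7)(2 3 6)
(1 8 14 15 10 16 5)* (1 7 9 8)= (5 7 9 8 14 15 10 16)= [0, 1, 2, 3, 4, 7, 6, 9, 14, 8, 16, 11, 12, 13, 15, 10, 5]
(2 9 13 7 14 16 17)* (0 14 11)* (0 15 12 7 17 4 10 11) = (0 14 16 4 10 11 15 12 7)(2 9 13 17) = [14, 1, 9, 3, 10, 5, 6, 0, 8, 13, 11, 15, 7, 17, 16, 12, 4, 2]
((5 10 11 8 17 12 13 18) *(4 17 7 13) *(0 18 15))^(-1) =((0 18 5 10 11 8 7 13 15)(4 17 12))^(-1) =(0 15 13 7 8 11 10 5 18)(4 12 17)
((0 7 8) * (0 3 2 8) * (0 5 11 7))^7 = (2 8 3)(5 11 7)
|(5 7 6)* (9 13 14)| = 3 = |(5 7 6)(9 13 14)|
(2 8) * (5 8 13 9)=(2 13 9 5 8)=[0, 1, 13, 3, 4, 8, 6, 7, 2, 5, 10, 11, 12, 9]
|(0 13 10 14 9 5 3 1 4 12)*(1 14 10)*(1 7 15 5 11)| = 12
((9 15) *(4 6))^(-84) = (15)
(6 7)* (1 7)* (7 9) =(1 9 7 6) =[0, 9, 2, 3, 4, 5, 1, 6, 8, 7]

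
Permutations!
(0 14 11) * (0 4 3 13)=(0 14 11 4 3 13)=[14, 1, 2, 13, 3, 5, 6, 7, 8, 9, 10, 4, 12, 0, 11]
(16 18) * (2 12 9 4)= [0, 1, 12, 3, 2, 5, 6, 7, 8, 4, 10, 11, 9, 13, 14, 15, 18, 17, 16]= (2 12 9 4)(16 18)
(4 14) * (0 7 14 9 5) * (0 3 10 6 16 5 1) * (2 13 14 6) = [7, 0, 13, 10, 9, 3, 16, 6, 8, 1, 2, 11, 12, 14, 4, 15, 5] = (0 7 6 16 5 3 10 2 13 14 4 9 1)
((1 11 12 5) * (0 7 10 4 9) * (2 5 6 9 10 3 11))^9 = (0 3 12 9 7 11 6)(4 10)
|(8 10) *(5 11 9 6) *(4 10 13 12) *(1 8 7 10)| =20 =|(1 8 13 12 4)(5 11 9 6)(7 10)|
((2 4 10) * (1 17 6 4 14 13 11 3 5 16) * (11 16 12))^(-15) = (1 4 14)(2 16 6)(3 5 12 11)(10 13 17)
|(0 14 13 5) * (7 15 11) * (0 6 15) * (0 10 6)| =|(0 14 13 5)(6 15 11 7 10)| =20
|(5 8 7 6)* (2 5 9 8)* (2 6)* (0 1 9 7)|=4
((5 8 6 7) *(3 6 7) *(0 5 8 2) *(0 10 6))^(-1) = ((0 5 2 10 6 3)(7 8))^(-1) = (0 3 6 10 2 5)(7 8)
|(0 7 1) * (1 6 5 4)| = 6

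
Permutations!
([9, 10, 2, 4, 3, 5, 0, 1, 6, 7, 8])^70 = (10)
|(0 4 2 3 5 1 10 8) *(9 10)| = 9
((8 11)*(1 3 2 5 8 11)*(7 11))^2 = (11)(1 2 8 3 5)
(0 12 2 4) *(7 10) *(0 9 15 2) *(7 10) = (0 12)(2 4 9 15) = [12, 1, 4, 3, 9, 5, 6, 7, 8, 15, 10, 11, 0, 13, 14, 2]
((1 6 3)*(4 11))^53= ((1 6 3)(4 11))^53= (1 3 6)(4 11)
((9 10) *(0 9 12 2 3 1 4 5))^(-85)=((0 9 10 12 2 3 1 4 5))^(-85)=(0 3 9 1 10 4 12 5 2)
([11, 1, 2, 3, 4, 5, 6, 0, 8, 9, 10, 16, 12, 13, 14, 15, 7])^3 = (0 7 16 11)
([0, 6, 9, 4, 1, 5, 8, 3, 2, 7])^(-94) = (1 8 9 3)(2 7 4 6)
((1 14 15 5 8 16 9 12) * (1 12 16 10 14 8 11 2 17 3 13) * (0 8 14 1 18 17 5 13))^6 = ((0 8 10 1 14 15 13 18 17 3)(2 5 11)(9 16))^6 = (0 13 10 17 14)(1 3 15 8 18)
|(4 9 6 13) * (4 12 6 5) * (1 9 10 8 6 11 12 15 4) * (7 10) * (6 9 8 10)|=|(1 8 9 5)(4 7 6 13 15)(11 12)|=20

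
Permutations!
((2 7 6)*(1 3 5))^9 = (7)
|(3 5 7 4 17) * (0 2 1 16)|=|(0 2 1 16)(3 5 7 4 17)|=20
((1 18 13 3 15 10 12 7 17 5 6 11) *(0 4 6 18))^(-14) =((0 4 6 11 1)(3 15 10 12 7 17 5 18 13))^(-14) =(0 4 6 11 1)(3 7 13 12 18 10 5 15 17)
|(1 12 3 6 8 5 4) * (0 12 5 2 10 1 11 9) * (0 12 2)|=|(0 2 10 1 5 4 11 9 12 3 6 8)|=12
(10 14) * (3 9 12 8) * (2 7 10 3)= (2 7 10 14 3 9 12 8)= [0, 1, 7, 9, 4, 5, 6, 10, 2, 12, 14, 11, 8, 13, 3]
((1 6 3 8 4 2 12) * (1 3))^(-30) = (12)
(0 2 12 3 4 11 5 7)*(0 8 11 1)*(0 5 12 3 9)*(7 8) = (0 2 3 4 1 5 8 11 12 9) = [2, 5, 3, 4, 1, 8, 6, 7, 11, 0, 10, 12, 9]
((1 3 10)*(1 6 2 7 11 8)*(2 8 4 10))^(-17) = ((1 3 2 7 11 4 10 6 8))^(-17) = (1 3 2 7 11 4 10 6 8)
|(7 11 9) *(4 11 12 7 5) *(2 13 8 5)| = 14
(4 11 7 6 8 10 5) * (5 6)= (4 11 7 5)(6 8 10)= [0, 1, 2, 3, 11, 4, 8, 5, 10, 9, 6, 7]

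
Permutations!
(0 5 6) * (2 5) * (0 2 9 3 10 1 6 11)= (0 9 3 10 1 6 2 5 11)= [9, 6, 5, 10, 4, 11, 2, 7, 8, 3, 1, 0]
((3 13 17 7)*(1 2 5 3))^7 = ((1 2 5 3 13 17 7))^7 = (17)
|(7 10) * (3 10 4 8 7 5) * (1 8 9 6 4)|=3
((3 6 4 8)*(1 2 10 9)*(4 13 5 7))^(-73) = (1 9 10 2)(3 7 6 4 13 8 5)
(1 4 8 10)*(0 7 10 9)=(0 7 10 1 4 8 9)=[7, 4, 2, 3, 8, 5, 6, 10, 9, 0, 1]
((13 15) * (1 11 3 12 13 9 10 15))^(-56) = ((1 11 3 12 13)(9 10 15))^(-56) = (1 13 12 3 11)(9 10 15)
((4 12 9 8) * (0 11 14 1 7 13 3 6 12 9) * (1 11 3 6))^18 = ((0 3 1 7 13 6 12)(4 9 8)(11 14))^18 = (14)(0 13 3 6 1 12 7)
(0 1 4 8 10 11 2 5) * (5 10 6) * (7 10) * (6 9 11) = [1, 4, 7, 3, 8, 0, 5, 10, 9, 11, 6, 2] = (0 1 4 8 9 11 2 7 10 6 5)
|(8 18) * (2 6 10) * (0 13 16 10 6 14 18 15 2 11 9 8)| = |(0 13 16 10 11 9 8 15 2 14 18)| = 11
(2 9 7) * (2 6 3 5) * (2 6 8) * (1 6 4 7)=(1 6 3 5 4 7 8 2 9)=[0, 6, 9, 5, 7, 4, 3, 8, 2, 1]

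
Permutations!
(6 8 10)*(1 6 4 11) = (1 6 8 10 4 11) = [0, 6, 2, 3, 11, 5, 8, 7, 10, 9, 4, 1]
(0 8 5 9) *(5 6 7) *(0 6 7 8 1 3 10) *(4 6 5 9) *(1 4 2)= (0 4 6 8 7 9 5 2 1 3 10)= [4, 3, 1, 10, 6, 2, 8, 9, 7, 5, 0]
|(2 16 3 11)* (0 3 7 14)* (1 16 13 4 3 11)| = 10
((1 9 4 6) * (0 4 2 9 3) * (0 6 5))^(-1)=(0 5 4)(1 6 3)(2 9)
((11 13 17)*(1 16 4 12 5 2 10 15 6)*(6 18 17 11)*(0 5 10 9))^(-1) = ((0 5 2 9)(1 16 4 12 10 15 18 17 6)(11 13))^(-1) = (0 9 2 5)(1 6 17 18 15 10 12 4 16)(11 13)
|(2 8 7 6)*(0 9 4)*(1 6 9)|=|(0 1 6 2 8 7 9 4)|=8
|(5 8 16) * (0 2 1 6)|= |(0 2 1 6)(5 8 16)|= 12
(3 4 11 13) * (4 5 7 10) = (3 5 7 10 4 11 13) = [0, 1, 2, 5, 11, 7, 6, 10, 8, 9, 4, 13, 12, 3]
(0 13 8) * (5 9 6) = (0 13 8)(5 9 6) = [13, 1, 2, 3, 4, 9, 5, 7, 0, 6, 10, 11, 12, 8]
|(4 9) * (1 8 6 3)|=4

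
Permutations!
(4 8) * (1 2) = (1 2)(4 8) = [0, 2, 1, 3, 8, 5, 6, 7, 4]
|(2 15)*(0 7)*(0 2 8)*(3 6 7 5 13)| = |(0 5 13 3 6 7 2 15 8)| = 9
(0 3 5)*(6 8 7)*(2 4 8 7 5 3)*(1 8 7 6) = (0 2 4 7 1 8 5) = [2, 8, 4, 3, 7, 0, 6, 1, 5]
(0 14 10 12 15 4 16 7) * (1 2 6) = (0 14 10 12 15 4 16 7)(1 2 6) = [14, 2, 6, 3, 16, 5, 1, 0, 8, 9, 12, 11, 15, 13, 10, 4, 7]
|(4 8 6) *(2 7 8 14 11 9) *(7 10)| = |(2 10 7 8 6 4 14 11 9)| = 9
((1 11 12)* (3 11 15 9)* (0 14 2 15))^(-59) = ((0 14 2 15 9 3 11 12 1))^(-59) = (0 9 1 15 12 2 11 14 3)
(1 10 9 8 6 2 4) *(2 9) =(1 10 2 4)(6 9 8) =[0, 10, 4, 3, 1, 5, 9, 7, 6, 8, 2]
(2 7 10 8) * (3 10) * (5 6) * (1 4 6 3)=(1 4 6 5 3 10 8 2 7)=[0, 4, 7, 10, 6, 3, 5, 1, 2, 9, 8]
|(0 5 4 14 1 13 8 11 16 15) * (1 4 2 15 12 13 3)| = 20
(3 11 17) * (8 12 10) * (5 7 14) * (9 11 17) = [0, 1, 2, 17, 4, 7, 6, 14, 12, 11, 8, 9, 10, 13, 5, 15, 16, 3] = (3 17)(5 7 14)(8 12 10)(9 11)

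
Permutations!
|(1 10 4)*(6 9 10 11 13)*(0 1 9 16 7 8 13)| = |(0 1 11)(4 9 10)(6 16 7 8 13)| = 15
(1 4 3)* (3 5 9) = [0, 4, 2, 1, 5, 9, 6, 7, 8, 3] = (1 4 5 9 3)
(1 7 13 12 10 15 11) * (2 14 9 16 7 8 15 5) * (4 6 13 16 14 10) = (1 8 15 11)(2 10 5)(4 6 13 12)(7 16)(9 14) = [0, 8, 10, 3, 6, 2, 13, 16, 15, 14, 5, 1, 4, 12, 9, 11, 7]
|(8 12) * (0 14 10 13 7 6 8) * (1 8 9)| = 10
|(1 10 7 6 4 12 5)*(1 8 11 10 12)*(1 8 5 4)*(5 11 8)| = |(1 12 4 5 11 10 7 6)| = 8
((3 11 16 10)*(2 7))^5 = ((2 7)(3 11 16 10))^5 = (2 7)(3 11 16 10)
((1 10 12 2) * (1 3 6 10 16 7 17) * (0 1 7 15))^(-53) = ((0 1 16 15)(2 3 6 10 12)(7 17))^(-53) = (0 15 16 1)(2 6 12 3 10)(7 17)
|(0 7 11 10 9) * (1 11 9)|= |(0 7 9)(1 11 10)|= 3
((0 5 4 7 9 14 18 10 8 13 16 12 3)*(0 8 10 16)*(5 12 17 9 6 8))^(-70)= ((0 12 3 5 4 7 6 8 13)(9 14 18 16 17))^(-70)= (18)(0 3 4 6 13 12 5 7 8)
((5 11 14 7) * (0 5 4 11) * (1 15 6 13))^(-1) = (0 5)(1 13 6 15)(4 7 14 11)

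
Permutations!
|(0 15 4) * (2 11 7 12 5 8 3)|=|(0 15 4)(2 11 7 12 5 8 3)|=21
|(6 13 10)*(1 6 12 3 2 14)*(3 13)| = 15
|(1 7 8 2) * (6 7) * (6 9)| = |(1 9 6 7 8 2)| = 6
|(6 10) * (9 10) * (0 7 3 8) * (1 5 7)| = 6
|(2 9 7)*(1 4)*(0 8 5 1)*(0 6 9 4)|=|(0 8 5 1)(2 4 6 9 7)|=20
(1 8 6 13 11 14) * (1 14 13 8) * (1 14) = (1 14)(6 8)(11 13) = [0, 14, 2, 3, 4, 5, 8, 7, 6, 9, 10, 13, 12, 11, 1]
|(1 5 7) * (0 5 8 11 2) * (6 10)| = 14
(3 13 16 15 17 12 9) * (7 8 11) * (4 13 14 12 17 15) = (17)(3 14 12 9)(4 13 16)(7 8 11) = [0, 1, 2, 14, 13, 5, 6, 8, 11, 3, 10, 7, 9, 16, 12, 15, 4, 17]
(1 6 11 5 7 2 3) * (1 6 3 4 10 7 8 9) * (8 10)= [0, 3, 4, 6, 8, 10, 11, 2, 9, 1, 7, 5]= (1 3 6 11 5 10 7 2 4 8 9)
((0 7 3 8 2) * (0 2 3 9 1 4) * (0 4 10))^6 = (0 7 9 1 10)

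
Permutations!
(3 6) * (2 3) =(2 3 6) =[0, 1, 3, 6, 4, 5, 2]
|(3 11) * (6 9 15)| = |(3 11)(6 9 15)| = 6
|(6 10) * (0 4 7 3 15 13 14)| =14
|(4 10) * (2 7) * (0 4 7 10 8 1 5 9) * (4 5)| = 3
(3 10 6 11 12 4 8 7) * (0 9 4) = (0 9 4 8 7 3 10 6 11 12) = [9, 1, 2, 10, 8, 5, 11, 3, 7, 4, 6, 12, 0]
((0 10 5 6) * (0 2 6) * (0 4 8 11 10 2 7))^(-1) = ((0 2 6 7)(4 8 11 10 5))^(-1) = (0 7 6 2)(4 5 10 11 8)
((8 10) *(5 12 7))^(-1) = (5 7 12)(8 10)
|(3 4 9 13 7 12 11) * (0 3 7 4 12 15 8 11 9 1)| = |(0 3 12 9 13 4 1)(7 15 8 11)| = 28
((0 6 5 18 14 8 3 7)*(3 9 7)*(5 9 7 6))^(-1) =(0 7 8 14 18 5)(6 9)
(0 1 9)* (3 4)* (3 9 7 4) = (0 1 7 4 9) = [1, 7, 2, 3, 9, 5, 6, 4, 8, 0]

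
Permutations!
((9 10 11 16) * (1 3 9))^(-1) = (1 16 11 10 9 3)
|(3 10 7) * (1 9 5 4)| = 12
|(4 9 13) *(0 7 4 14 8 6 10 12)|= 10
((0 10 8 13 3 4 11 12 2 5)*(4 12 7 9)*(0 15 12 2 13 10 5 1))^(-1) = (0 1 2 3 13 12 15 5)(4 9 7 11)(8 10)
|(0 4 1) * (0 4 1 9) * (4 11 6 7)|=7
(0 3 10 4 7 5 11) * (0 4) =(0 3 10)(4 7 5 11) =[3, 1, 2, 10, 7, 11, 6, 5, 8, 9, 0, 4]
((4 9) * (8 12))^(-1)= ((4 9)(8 12))^(-1)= (4 9)(8 12)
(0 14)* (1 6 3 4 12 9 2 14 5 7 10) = [5, 6, 14, 4, 12, 7, 3, 10, 8, 2, 1, 11, 9, 13, 0] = (0 5 7 10 1 6 3 4 12 9 2 14)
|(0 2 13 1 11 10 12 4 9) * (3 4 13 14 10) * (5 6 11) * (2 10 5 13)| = 22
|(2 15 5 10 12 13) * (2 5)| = |(2 15)(5 10 12 13)| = 4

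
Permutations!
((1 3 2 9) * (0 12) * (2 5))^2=((0 12)(1 3 5 2 9))^2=(12)(1 5 9 3 2)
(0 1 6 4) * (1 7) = [7, 6, 2, 3, 0, 5, 4, 1] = (0 7 1 6 4)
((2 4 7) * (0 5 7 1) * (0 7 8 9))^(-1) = (0 9 8 5)(1 4 2 7)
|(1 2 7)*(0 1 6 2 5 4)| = 12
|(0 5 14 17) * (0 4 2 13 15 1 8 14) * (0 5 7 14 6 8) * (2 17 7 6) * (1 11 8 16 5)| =|(0 6 16 5 1)(2 13 15 11 8)(4 17)(7 14)| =10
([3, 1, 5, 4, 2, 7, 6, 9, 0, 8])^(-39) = (0 3 4 2 5 7 9 8)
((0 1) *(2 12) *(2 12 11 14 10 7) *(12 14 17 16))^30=(2 10 12 17)(7 14 16 11)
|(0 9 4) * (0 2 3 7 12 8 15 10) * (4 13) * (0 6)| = 12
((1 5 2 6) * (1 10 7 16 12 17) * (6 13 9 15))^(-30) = (1 6)(2 7)(5 10)(9 12)(13 16)(15 17)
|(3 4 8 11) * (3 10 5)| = 6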